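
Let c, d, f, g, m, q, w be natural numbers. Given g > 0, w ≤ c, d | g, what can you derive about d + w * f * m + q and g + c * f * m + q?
d + w * f * m + q ≤ g + c * f * m + q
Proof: d | g and g > 0, so d ≤ g. w ≤ c, therefore w * f ≤ c * f. Then w * f * m ≤ c * f * m. Then w * f * m + q ≤ c * f * m + q. Since d ≤ g, d + w * f * m + q ≤ g + c * f * m + q.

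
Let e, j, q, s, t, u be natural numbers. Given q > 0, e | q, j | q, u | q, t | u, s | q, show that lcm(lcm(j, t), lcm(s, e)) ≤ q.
t | u and u | q, thus t | q. Since j | q, lcm(j, t) | q. From s | q and e | q, lcm(s, e) | q. Because lcm(j, t) | q, lcm(lcm(j, t), lcm(s, e)) | q. Because q > 0, lcm(lcm(j, t), lcm(s, e)) ≤ q.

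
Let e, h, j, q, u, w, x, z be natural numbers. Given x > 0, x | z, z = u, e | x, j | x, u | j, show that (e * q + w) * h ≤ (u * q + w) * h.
z = u and x | z, hence x | u. u | j and j | x, therefore u | x. x | u, so x = u. e | x and x > 0, thus e ≤ x. Since x = u, e ≤ u. Then e * q ≤ u * q. Then e * q + w ≤ u * q + w. Then (e * q + w) * h ≤ (u * q + w) * h.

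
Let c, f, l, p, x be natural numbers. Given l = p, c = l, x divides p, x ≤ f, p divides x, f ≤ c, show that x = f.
Since c = l and l = p, c = p. p divides x and x divides p, thus p = x. c = p, so c = x. Since f ≤ c, f ≤ x. Since x ≤ f, x = f.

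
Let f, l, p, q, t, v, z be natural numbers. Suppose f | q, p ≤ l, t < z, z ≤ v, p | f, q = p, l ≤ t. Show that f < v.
q = p and f | q, thus f | p. Since p | f, p = f. l ≤ t and t < z, thus l < z. Since z ≤ v, l < v. From p ≤ l, p < v. Since p = f, f < v.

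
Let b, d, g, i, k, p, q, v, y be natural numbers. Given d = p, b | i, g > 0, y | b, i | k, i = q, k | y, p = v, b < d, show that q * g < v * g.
k | y and y | b, hence k | b. Since i | k, i | b. b | i, so b = i. Since i = q, b = q. Since d = p and p = v, d = v. Since b < d, b < v. Because b = q, q < v. Because g > 0, q * g < v * g.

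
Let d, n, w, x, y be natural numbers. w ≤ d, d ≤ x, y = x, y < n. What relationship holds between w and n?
w < n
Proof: w ≤ d and d ≤ x, hence w ≤ x. Because y = x and y < n, x < n. Since w ≤ x, w < n.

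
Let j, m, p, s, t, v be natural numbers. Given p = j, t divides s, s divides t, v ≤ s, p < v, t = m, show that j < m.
Because s divides t and t divides s, s = t. Because t = m, s = m. p = j and p < v, thus j < v. v ≤ s, so j < s. From s = m, j < m.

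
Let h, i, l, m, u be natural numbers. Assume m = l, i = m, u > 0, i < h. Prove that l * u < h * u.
From i = m and m = l, i = l. Because i < h, l < h. From u > 0, by multiplying by a positive, l * u < h * u.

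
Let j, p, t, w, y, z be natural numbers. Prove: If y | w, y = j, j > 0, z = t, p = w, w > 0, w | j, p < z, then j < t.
Because w | j and j > 0, w ≤ j. y = j and y | w, hence j | w. Since w > 0, j ≤ w. Since w ≤ j, w = j. p = w, so p = j. z = t and p < z, so p < t. p = j, so j < t.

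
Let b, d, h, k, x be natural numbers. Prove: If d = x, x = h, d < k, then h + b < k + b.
d = x and x = h, hence d = h. d < k, so h < k. Then h + b < k + b.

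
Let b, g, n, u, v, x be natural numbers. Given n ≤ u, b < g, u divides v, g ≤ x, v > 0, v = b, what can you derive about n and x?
n < x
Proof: u divides v and v > 0, so u ≤ v. From v = b, u ≤ b. Since n ≤ u, n ≤ b. From b < g and g ≤ x, b < x. Since n ≤ b, n < x.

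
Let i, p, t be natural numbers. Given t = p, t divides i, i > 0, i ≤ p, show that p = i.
t = p and t divides i, therefore p divides i. Since i > 0, p ≤ i. Since i ≤ p, p = i.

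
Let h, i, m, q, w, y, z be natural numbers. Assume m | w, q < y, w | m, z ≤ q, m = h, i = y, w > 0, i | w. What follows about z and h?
z < h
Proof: From z ≤ q and q < y, z < y. w | m and m | w, therefore w = m. From i = y and i | w, y | w. Since w > 0, y ≤ w. Since w = m, y ≤ m. Since z < y, z < m. Because m = h, z < h.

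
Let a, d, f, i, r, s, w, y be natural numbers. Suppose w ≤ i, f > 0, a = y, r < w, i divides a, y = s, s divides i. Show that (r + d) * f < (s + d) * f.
a = y and y = s, thus a = s. Since i divides a, i divides s. Since s divides i, i = s. Since r < w and w ≤ i, r < i. i = s, so r < s. Then r + d < s + d. From f > 0, by multiplying by a positive, (r + d) * f < (s + d) * f.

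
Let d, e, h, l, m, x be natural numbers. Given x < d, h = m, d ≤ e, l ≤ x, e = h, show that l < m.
From l ≤ x and x < d, l < d. e = h and h = m, thus e = m. d ≤ e, so d ≤ m. Since l < d, l < m.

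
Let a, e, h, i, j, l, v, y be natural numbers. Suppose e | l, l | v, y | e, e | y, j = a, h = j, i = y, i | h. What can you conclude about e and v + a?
e | v + a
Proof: e | l and l | v, hence e | v. Because y | e and e | y, y = e. i = y and i | h, thus y | h. Because h = j, y | j. j = a, so y | a. y = e, so e | a. From e | v, e | v + a.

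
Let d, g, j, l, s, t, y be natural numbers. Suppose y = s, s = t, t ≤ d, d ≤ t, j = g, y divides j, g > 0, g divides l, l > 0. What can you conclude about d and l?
d ≤ l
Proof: y = s and s = t, thus y = t. t ≤ d and d ≤ t, so t = d. y = t, so y = d. Because j = g and y divides j, y divides g. From g > 0, y ≤ g. g divides l and l > 0, therefore g ≤ l. Since y ≤ g, y ≤ l. y = d, so d ≤ l.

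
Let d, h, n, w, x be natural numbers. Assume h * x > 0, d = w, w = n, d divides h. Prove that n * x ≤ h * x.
d = w and w = n, hence d = n. Because d divides h, n divides h. Then n * x divides h * x. Since h * x > 0, n * x ≤ h * x.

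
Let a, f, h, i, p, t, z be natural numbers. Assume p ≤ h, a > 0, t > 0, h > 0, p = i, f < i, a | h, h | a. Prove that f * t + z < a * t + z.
h | a and a > 0, hence h ≤ a. a | h and h > 0, so a ≤ h. From h ≤ a, h = a. p = i and p ≤ h, so i ≤ h. From f < i, f < h. Since h = a, f < a. t > 0, so f * t < a * t. Then f * t + z < a * t + z.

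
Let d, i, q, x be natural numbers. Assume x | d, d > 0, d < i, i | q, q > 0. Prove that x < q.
Since x | d and d > 0, x ≤ d. Since d < i, x < i. i | q and q > 0, thus i ≤ q. Since x < i, x < q.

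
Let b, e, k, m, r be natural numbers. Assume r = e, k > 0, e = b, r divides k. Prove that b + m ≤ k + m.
r = e and e = b, thus r = b. r divides k and k > 0, thus r ≤ k. r = b, so b ≤ k. Then b + m ≤ k + m.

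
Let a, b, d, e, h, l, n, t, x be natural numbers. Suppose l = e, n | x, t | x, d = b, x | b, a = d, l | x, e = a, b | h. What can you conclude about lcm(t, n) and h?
lcm(t, n) | h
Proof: l = e and e = a, so l = a. a = d, so l = d. l | x, so d | x. From d = b, b | x. Since x | b, x = b. t | x and n | x, thus lcm(t, n) | x. x = b, so lcm(t, n) | b. Since b | h, lcm(t, n) | h.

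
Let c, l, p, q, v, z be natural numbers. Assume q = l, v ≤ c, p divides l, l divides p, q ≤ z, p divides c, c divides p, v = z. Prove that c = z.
l divides p and p divides l, thus l = p. q = l, so q = p. Since p divides c and c divides p, p = c. Since q = p, q = c. Because q ≤ z, c ≤ z. v = z and v ≤ c, so z ≤ c. c ≤ z, so c = z.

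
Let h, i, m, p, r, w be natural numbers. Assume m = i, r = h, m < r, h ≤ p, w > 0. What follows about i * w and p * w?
i * w < p * w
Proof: r = h and m < r, so m < h. Since m = i, i < h. h ≤ p, so i < p. From w > 0, by multiplying by a positive, i * w < p * w.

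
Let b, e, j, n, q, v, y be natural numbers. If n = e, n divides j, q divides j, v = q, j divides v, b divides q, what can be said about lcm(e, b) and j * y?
lcm(e, b) divides j * y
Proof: Because n = e and n divides j, e divides j. Because v = q and j divides v, j divides q. Since q divides j, q = j. From b divides q, b divides j. Since e divides j, lcm(e, b) divides j. Then lcm(e, b) divides j * y.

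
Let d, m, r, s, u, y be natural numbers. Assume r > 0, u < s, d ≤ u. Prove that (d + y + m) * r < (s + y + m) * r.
d ≤ u and u < s, so d < s. Then d + y < s + y. Then d + y + m < s + y + m. Since r > 0, by multiplying by a positive, (d + y + m) * r < (s + y + m) * r.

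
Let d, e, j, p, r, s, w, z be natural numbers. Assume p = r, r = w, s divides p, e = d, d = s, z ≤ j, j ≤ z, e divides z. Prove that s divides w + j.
Since p = r and r = w, p = w. s divides p, so s divides w. e = d and d = s, therefore e = s. z ≤ j and j ≤ z, hence z = j. Since e divides z, e divides j. Since e = s, s divides j. Since s divides w, s divides w + j.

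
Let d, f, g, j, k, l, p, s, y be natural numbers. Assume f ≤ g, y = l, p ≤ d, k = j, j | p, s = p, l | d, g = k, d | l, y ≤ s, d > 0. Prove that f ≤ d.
Since g = k and k = j, g = j. Since f ≤ g, f ≤ j. l | d and d | l, so l = d. Because s = p and y ≤ s, y ≤ p. Since y = l, l ≤ p. l = d, so d ≤ p. p ≤ d, so p = d. Since j | p, j | d. d > 0, so j ≤ d. Because f ≤ j, f ≤ d.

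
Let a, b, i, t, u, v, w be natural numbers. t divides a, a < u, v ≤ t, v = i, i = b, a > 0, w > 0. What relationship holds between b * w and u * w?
b * w < u * w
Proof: v = i and i = b, hence v = b. v ≤ t, so b ≤ t. t divides a and a > 0, thus t ≤ a. b ≤ t, so b ≤ a. a < u, so b < u. Using w > 0 and multiplying by a positive, b * w < u * w.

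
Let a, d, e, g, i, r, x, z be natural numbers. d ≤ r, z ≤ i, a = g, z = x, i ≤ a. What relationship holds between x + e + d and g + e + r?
x + e + d ≤ g + e + r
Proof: Since z = x and z ≤ i, x ≤ i. Since a = g and i ≤ a, i ≤ g. x ≤ i, so x ≤ g. Then x + e ≤ g + e. From d ≤ r, x + e + d ≤ g + e + r.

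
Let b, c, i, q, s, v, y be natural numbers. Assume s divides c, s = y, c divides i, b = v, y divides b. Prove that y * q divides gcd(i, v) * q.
s divides c and c divides i, hence s divides i. Since s = y, y divides i. Because b = v and y divides b, y divides v. y divides i, so y divides gcd(i, v). Then y * q divides gcd(i, v) * q.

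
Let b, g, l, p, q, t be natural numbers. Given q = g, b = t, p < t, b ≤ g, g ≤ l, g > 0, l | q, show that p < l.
q = g and l | q, thus l | g. g > 0, so l ≤ g. g ≤ l, so g = l. b = t and b ≤ g, therefore t ≤ g. p < t, so p < g. Since g = l, p < l.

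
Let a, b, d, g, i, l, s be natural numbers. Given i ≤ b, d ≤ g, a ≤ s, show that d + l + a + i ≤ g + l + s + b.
Because d ≤ g, d + l ≤ g + l. a ≤ s and i ≤ b, hence a + i ≤ s + b. From d + l ≤ g + l, d + l + a + i ≤ g + l + s + b.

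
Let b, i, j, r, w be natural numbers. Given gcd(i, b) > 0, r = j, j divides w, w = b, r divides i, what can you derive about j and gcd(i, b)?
j ≤ gcd(i, b)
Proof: Because r = j and r divides i, j divides i. From w = b and j divides w, j divides b. j divides i, so j divides gcd(i, b). gcd(i, b) > 0, so j ≤ gcd(i, b).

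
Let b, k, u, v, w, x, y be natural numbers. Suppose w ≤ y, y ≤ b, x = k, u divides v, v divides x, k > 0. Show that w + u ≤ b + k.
w ≤ y and y ≤ b, so w ≤ b. u divides v and v divides x, thus u divides x. Since x = k, u divides k. k > 0, so u ≤ k. Since w ≤ b, w + u ≤ b + k.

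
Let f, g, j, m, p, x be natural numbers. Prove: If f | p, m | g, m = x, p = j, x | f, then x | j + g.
Since x | f and f | p, x | p. p = j, so x | j. m = x and m | g, so x | g. x | j, so x | j + g.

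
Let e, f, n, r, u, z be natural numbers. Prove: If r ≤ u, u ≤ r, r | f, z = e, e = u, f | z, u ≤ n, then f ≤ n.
Because r ≤ u and u ≤ r, r = u. Since r | f, u | f. z = e and e = u, so z = u. Since f | z, f | u. Because u | f, u = f. From u ≤ n, f ≤ n.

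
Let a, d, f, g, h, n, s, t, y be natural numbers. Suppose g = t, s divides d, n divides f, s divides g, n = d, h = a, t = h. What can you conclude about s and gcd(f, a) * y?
s divides gcd(f, a) * y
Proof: n = d and n divides f, hence d divides f. s divides d, so s divides f. g = t and t = h, thus g = h. s divides g, so s divides h. h = a, so s divides a. s divides f, so s divides gcd(f, a). Then s divides gcd(f, a) * y.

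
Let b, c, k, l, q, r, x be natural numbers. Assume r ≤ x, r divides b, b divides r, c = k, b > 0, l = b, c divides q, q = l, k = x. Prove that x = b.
c = k and k = x, thus c = x. q = l and l = b, so q = b. c divides q, so c divides b. Since c = x, x divides b. Since b > 0, x ≤ b. r divides b and b divides r, thus r = b. r ≤ x, so b ≤ x. Since x ≤ b, x = b.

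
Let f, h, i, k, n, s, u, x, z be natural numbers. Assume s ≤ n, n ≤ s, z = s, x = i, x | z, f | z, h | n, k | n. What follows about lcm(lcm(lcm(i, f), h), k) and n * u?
lcm(lcm(lcm(i, f), h), k) | n * u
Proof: s ≤ n and n ≤ s, hence s = n. x = i and x | z, hence i | z. Because f | z, lcm(i, f) | z. Since z = s, lcm(i, f) | s. s = n, so lcm(i, f) | n. Since h | n, lcm(lcm(i, f), h) | n. Since k | n, lcm(lcm(lcm(i, f), h), k) | n. Then lcm(lcm(lcm(i, f), h), k) | n * u.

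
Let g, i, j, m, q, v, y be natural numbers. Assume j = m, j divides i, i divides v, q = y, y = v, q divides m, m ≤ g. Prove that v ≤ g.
Because j = m and j divides i, m divides i. From i divides v, m divides v. q = y and y = v, so q = v. q divides m, so v divides m. m divides v, so m = v. Since m ≤ g, v ≤ g.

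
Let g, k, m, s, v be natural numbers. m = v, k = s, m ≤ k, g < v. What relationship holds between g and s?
g < s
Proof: From k = s and m ≤ k, m ≤ s. m = v, so v ≤ s. g < v, so g < s.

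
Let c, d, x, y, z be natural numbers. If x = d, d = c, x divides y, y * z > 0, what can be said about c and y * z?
c ≤ y * z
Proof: x = d and d = c, thus x = c. Since x divides y, c divides y. Then c divides y * z. Because y * z > 0, c ≤ y * z.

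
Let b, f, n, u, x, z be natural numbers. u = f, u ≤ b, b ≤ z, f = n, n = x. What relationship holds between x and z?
x ≤ z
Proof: Since f = n and n = x, f = x. u ≤ b and b ≤ z, so u ≤ z. From u = f, f ≤ z. Since f = x, x ≤ z.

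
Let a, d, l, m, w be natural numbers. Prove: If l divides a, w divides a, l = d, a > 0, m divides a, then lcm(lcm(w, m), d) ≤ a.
w divides a and m divides a, hence lcm(w, m) divides a. l = d and l divides a, thus d divides a. lcm(w, m) divides a, so lcm(lcm(w, m), d) divides a. Since a > 0, lcm(lcm(w, m), d) ≤ a.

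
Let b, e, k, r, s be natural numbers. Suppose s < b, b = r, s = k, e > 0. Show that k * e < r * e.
s = k and s < b, so k < b. b = r, so k < r. From e > 0, k * e < r * e.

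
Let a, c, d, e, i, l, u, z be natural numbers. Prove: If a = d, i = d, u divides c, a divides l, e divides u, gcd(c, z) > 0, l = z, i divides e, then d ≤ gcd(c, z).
From e divides u and u divides c, e divides c. i divides e, so i divides c. i = d, so d divides c. Since a = d and a divides l, d divides l. Since l = z, d divides z. d divides c, so d divides gcd(c, z). Since gcd(c, z) > 0, d ≤ gcd(c, z).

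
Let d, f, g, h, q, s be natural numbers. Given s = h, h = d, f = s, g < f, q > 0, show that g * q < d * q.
Because s = h and h = d, s = d. f = s and g < f, therefore g < s. Since s = d, g < d. Using q > 0, by multiplying by a positive, g * q < d * q.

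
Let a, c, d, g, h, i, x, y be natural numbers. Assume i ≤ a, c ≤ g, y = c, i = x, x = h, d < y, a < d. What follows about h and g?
h < g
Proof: i = x and x = h, thus i = h. i ≤ a and a < d, therefore i < d. d < y, so i < y. i = h, so h < y. y = c, so h < c. c ≤ g, so h < g.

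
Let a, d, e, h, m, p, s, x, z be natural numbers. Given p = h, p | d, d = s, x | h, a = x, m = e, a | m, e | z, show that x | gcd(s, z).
p = h and p | d, hence h | d. Because x | h, x | d. Since d = s, x | s. From m = e and a | m, a | e. Because e | z, a | z. a = x, so x | z. x | s, so x | gcd(s, z).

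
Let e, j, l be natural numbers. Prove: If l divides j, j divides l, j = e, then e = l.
Because l divides j and j divides l, l = j. From j = e, l = e. Then e = l.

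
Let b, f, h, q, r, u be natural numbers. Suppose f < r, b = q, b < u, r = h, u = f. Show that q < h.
b = q and b < u, therefore q < u. u = f, so q < f. Since r = h and f < r, f < h. From q < f, q < h.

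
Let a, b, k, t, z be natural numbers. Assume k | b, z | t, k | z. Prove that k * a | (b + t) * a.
k | z and z | t, hence k | t. Since k | b, k | b + t. Then k * a | (b + t) * a.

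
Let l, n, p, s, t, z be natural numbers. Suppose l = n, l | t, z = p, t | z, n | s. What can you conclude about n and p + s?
n | p + s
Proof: Because l = n and l | t, n | t. z = p and t | z, so t | p. Since n | t, n | p. n | s, so n | p + s.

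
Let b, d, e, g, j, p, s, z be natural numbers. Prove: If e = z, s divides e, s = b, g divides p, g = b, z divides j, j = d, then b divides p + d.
Since g = b and g divides p, b divides p. e = z and s divides e, therefore s divides z. z divides j, so s divides j. Since s = b, b divides j. Since j = d, b divides d. b divides p, so b divides p + d.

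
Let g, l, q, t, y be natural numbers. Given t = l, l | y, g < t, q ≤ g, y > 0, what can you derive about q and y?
q < y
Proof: t = l and g < t, thus g < l. Since l | y and y > 0, l ≤ y. g < l, so g < y. Since q ≤ g, q < y.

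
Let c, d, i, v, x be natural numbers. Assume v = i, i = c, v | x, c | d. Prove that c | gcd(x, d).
v = i and i = c, therefore v = c. v | x, so c | x. c | d, so c | gcd(x, d).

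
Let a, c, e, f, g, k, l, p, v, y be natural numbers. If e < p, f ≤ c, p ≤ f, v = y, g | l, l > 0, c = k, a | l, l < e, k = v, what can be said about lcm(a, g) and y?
lcm(a, g) < y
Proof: From a | l and g | l, lcm(a, g) | l. l > 0, so lcm(a, g) ≤ l. Since e < p and p ≤ f, e < f. Since f ≤ c, e < c. c = k, so e < k. l < e, so l < k. Because k = v, l < v. v = y, so l < y. Since lcm(a, g) ≤ l, lcm(a, g) < y.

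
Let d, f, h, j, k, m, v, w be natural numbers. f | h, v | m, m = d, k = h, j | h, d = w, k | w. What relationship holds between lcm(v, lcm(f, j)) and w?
lcm(v, lcm(f, j)) | w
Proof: m = d and d = w, hence m = w. v | m, so v | w. f | h and j | h, thus lcm(f, j) | h. k = h and k | w, so h | w. From lcm(f, j) | h, lcm(f, j) | w. Since v | w, lcm(v, lcm(f, j)) | w.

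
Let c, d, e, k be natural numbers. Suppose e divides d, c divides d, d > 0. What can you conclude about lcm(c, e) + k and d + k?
lcm(c, e) + k ≤ d + k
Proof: c divides d and e divides d, therefore lcm(c, e) divides d. Since d > 0, lcm(c, e) ≤ d. Then lcm(c, e) + k ≤ d + k.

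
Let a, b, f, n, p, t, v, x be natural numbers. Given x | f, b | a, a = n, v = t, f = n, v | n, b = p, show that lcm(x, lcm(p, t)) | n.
f = n and x | f, thus x | n. From a = n and b | a, b | n. b = p, so p | n. v = t and v | n, thus t | n. Since p | n, lcm(p, t) | n. Since x | n, lcm(x, lcm(p, t)) | n.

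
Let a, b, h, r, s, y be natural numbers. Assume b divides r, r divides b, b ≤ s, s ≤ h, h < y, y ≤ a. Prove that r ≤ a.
b divides r and r divides b, hence b = r. Since s ≤ h and h < y, s < y. From b ≤ s, b < y. Since y ≤ a, b < a. b = r, so r < a. Then r ≤ a.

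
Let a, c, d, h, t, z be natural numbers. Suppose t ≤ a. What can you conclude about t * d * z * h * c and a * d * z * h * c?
t * d * z * h * c ≤ a * d * z * h * c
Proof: t ≤ a. By multiplying by a non-negative, t * d ≤ a * d. By multiplying by a non-negative, t * d * z ≤ a * d * z. By multiplying by a non-negative, t * d * z * h ≤ a * d * z * h. By multiplying by a non-negative, t * d * z * h * c ≤ a * d * z * h * c.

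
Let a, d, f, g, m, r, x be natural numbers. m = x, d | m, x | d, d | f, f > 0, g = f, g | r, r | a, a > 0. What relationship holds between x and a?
x ≤ a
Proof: m = x and d | m, so d | x. Since x | d, d = x. d | f and f > 0, so d ≤ f. d = x, so x ≤ f. g = f and g | r, so f | r. Since r | a, f | a. Since a > 0, f ≤ a. From x ≤ f, x ≤ a.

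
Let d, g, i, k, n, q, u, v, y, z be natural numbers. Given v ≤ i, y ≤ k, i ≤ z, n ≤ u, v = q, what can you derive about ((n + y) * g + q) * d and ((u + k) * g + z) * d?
((n + y) * g + q) * d ≤ ((u + k) * g + z) * d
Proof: From n ≤ u and y ≤ k, n + y ≤ u + k. Then (n + y) * g ≤ (u + k) * g. v ≤ i and i ≤ z, hence v ≤ z. v = q, so q ≤ z. (n + y) * g ≤ (u + k) * g, so (n + y) * g + q ≤ (u + k) * g + z. Then ((n + y) * g + q) * d ≤ ((u + k) * g + z) * d.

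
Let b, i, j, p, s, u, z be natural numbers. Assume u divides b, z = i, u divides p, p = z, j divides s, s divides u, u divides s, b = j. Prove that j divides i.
Because b = j and u divides b, u divides j. s divides u and u divides s, therefore s = u. Since j divides s, j divides u. Since u divides j, u = j. Since p = z and z = i, p = i. u divides p, so u divides i. u = j, so j divides i.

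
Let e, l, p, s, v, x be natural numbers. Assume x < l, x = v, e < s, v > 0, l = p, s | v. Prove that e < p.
s | v and v > 0, so s ≤ v. Since x = v and x < l, v < l. s ≤ v, so s < l. l = p, so s < p. e < s, so e < p.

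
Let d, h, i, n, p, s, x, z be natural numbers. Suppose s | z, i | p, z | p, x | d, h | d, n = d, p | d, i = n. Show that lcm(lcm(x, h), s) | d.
x | d and h | d, thus lcm(x, h) | d. i = n and i | p, so n | p. Since n = d, d | p. Since p | d, p = d. From s | z and z | p, s | p. Since p = d, s | d. Because lcm(x, h) | d, lcm(lcm(x, h), s) | d.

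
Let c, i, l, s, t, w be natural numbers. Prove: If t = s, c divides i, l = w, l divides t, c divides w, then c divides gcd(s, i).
From l = w and l divides t, w divides t. Since t = s, w divides s. Since c divides w, c divides s. Since c divides i, c divides gcd(s, i).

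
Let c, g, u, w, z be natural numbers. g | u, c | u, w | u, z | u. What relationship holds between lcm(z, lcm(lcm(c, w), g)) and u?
lcm(z, lcm(lcm(c, w), g)) | u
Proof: c | u and w | u, hence lcm(c, w) | u. Since g | u, lcm(lcm(c, w), g) | u. Since z | u, lcm(z, lcm(lcm(c, w), g)) | u.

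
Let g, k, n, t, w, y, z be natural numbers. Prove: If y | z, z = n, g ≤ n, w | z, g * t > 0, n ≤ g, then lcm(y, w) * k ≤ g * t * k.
Because n ≤ g and g ≤ n, n = g. z = n, so z = g. Since y | z and w | z, lcm(y, w) | z. Since z = g, lcm(y, w) | g. Then lcm(y, w) | g * t. g * t > 0, so lcm(y, w) ≤ g * t. Then lcm(y, w) * k ≤ g * t * k.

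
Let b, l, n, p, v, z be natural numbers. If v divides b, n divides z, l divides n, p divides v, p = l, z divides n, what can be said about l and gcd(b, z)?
l divides gcd(b, z)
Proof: p = l and p divides v, thus l divides v. Since v divides b, l divides b. n divides z and z divides n, therefore n = z. Since l divides n, l divides z. Since l divides b, l divides gcd(b, z).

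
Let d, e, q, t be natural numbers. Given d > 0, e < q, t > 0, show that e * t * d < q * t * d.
From e < q and t > 0, e * t < q * t. d > 0, so e * t * d < q * t * d.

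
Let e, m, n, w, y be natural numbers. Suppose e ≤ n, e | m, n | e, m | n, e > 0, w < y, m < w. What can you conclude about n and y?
n < y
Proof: n | e and e > 0, therefore n ≤ e. Since e ≤ n, e = n. e | m, so n | m. Since m | n, m = n. From m < w and w < y, m < y. m = n, so n < y.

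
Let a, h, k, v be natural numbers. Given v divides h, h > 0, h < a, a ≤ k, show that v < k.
Because v divides h and h > 0, v ≤ h. h < a and a ≤ k, thus h < k. Since v ≤ h, v < k.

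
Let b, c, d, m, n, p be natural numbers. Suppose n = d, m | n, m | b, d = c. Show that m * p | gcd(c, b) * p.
n = d and d = c, hence n = c. Since m | n, m | c. Since m | b, m | gcd(c, b). Then m * p | gcd(c, b) * p.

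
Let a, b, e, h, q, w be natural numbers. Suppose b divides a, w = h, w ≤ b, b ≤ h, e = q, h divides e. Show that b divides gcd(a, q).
w = h and w ≤ b, therefore h ≤ b. Since b ≤ h, h = b. Because e = q and h divides e, h divides q. Since h = b, b divides q. b divides a, so b divides gcd(a, q).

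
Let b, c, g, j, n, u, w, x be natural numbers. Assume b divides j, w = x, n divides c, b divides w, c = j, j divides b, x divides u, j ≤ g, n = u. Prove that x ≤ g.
b divides j and j divides b, so b = j. Because w = x and b divides w, b divides x. b = j, so j divides x. Since c = j and n divides c, n divides j. n = u, so u divides j. Since x divides u, x divides j. Since j divides x, j = x. j ≤ g, so x ≤ g.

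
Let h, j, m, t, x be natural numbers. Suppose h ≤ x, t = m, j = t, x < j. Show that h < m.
j = t and t = m, therefore j = m. h ≤ x and x < j, therefore h < j. j = m, so h < m.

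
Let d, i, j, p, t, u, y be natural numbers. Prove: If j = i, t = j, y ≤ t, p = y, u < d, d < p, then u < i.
p = y and d < p, thus d < y. Since t = j and y ≤ t, y ≤ j. Since d < y, d < j. From u < d, u < j. Since j = i, u < i.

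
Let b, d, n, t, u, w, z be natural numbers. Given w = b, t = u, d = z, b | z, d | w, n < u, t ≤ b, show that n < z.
d = z and d | w, so z | w. Since w = b, z | b. b | z, so b = z. Since t ≤ b, t ≤ z. From t = u, u ≤ z. Since n < u, n < z.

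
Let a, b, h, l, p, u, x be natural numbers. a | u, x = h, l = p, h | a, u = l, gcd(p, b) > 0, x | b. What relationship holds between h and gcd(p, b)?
h ≤ gcd(p, b)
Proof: u = l and a | u, thus a | l. Since h | a, h | l. Since l = p, h | p. x = h and x | b, hence h | b. Since h | p, h | gcd(p, b). gcd(p, b) > 0, so h ≤ gcd(p, b).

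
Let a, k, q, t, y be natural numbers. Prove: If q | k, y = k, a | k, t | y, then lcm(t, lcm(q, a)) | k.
Since y = k and t | y, t | k. q | k and a | k, so lcm(q, a) | k. t | k, so lcm(t, lcm(q, a)) | k.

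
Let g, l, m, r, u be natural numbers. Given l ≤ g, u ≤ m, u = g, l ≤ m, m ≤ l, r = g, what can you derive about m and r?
m = r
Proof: Because u = g and u ≤ m, g ≤ m. From l ≤ m and m ≤ l, l = m. l ≤ g, so m ≤ g. g ≤ m, so g = m. Since r = g, r = m. Then m = r.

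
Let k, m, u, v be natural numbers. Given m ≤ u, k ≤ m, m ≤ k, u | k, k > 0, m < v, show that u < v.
Since k ≤ m and m ≤ k, k = m. From u | k and k > 0, u ≤ k. k = m, so u ≤ m. Since m ≤ u, m = u. Since m < v, u < v.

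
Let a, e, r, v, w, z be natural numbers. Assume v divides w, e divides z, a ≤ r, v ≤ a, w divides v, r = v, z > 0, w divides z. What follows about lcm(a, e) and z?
lcm(a, e) ≤ z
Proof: w divides v and v divides w, so w = v. r = v and a ≤ r, thus a ≤ v. Since v ≤ a, v = a. Because w = v, w = a. Since w divides z, a divides z. e divides z, so lcm(a, e) divides z. From z > 0, lcm(a, e) ≤ z.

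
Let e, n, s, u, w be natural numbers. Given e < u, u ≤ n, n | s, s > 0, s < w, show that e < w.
From n | s and s > 0, n ≤ s. Since s < w, n < w. Since u ≤ n, u < w. e < u, so e < w.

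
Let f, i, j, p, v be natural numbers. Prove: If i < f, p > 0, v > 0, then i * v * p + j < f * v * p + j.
i < f and v > 0. By multiplying by a positive, i * v < f * v. Using p > 0, by multiplying by a positive, i * v * p < f * v * p. Then i * v * p + j < f * v * p + j.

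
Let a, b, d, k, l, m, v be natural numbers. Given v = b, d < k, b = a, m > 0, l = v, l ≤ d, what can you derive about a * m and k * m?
a * m < k * m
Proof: v = b and b = a, so v = a. l = v, so l = a. From l ≤ d and d < k, l < k. Since l = a, a < k. Using m > 0, by multiplying by a positive, a * m < k * m.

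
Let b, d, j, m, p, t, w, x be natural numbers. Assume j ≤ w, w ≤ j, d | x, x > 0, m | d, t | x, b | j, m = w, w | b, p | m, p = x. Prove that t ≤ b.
p = x and p | m, so x | m. m | d and d | x, hence m | x. Since x | m, x = m. From m = w, x = w. j ≤ w and w ≤ j, thus j = w. Since b | j, b | w. w | b, so w = b. Because x = w, x = b. From t | x and x > 0, t ≤ x. Because x = b, t ≤ b.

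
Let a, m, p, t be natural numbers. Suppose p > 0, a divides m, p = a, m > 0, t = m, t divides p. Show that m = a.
Because t = m and t divides p, m divides p. p > 0, so m ≤ p. p = a, so m ≤ a. a divides m and m > 0, hence a ≤ m. m ≤ a, so m = a.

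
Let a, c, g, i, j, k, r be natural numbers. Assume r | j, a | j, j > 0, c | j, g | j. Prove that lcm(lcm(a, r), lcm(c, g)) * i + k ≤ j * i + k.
a | j and r | j, therefore lcm(a, r) | j. Because c | j and g | j, lcm(c, g) | j. lcm(a, r) | j, so lcm(lcm(a, r), lcm(c, g)) | j. j > 0, so lcm(lcm(a, r), lcm(c, g)) ≤ j. Then lcm(lcm(a, r), lcm(c, g)) * i ≤ j * i. Then lcm(lcm(a, r), lcm(c, g)) * i + k ≤ j * i + k.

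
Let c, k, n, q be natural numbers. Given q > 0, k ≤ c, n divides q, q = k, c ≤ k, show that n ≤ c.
k ≤ c and c ≤ k, thus k = c. Since q = k, q = c. From n divides q and q > 0, n ≤ q. q = c, so n ≤ c.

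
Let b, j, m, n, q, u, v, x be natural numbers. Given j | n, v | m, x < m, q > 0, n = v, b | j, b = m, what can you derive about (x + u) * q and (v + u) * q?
(x + u) * q < (v + u) * q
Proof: Because b = m and b | j, m | j. j | n, so m | n. Since n = v, m | v. Because v | m, m = v. Since x < m, x < v. Then x + u < v + u. q > 0, so (x + u) * q < (v + u) * q.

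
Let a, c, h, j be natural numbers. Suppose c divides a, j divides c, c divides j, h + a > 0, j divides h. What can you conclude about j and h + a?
j ≤ h + a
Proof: c divides j and j divides c, therefore c = j. Since c divides a, j divides a. From j divides h, j divides h + a. Since h + a > 0, j ≤ h + a.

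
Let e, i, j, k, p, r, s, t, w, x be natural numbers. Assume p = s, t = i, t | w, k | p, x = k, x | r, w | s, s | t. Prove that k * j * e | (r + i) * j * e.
From x = k and x | r, k | r. Since t | w and w | s, t | s. Since s | t, s = t. Since t = i, s = i. From p = s and k | p, k | s. s = i, so k | i. Since k | r, k | r + i. Then k * j | (r + i) * j. Then k * j * e | (r + i) * j * e.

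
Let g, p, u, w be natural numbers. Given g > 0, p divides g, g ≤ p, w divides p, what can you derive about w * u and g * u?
w * u divides g * u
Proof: p divides g and g > 0, therefore p ≤ g. Since g ≤ p, p = g. Since w divides p, w divides g. Then w * u divides g * u.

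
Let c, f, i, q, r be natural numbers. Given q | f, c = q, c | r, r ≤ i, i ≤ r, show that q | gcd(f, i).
From r ≤ i and i ≤ r, r = i. c | r, so c | i. c = q, so q | i. Since q | f, q | gcd(f, i).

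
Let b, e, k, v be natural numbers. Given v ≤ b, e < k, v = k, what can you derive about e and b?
e < b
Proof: v = k and v ≤ b, so k ≤ b. e < k, so e < b.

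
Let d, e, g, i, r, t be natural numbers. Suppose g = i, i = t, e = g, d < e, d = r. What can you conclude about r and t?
r < t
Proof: Because e = g and g = i, e = i. Since i = t, e = t. d = r and d < e, thus r < e. e = t, so r < t.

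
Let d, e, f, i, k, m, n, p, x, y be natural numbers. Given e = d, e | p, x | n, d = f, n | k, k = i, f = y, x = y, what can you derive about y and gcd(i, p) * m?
y | gcd(i, p) * m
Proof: Since x = y and x | n, y | n. From n | k, y | k. k = i, so y | i. e = d and d = f, thus e = f. Since f = y, e = y. e | p, so y | p. Since y | i, y | gcd(i, p). Then y | gcd(i, p) * m.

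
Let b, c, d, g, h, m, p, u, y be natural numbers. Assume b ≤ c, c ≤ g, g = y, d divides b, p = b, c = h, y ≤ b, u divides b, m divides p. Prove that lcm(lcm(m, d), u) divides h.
g = y and c ≤ g, therefore c ≤ y. Since y ≤ b, c ≤ b. Because b ≤ c, b = c. Since c = h, b = h. p = b and m divides p, thus m divides b. d divides b, so lcm(m, d) divides b. Since u divides b, lcm(lcm(m, d), u) divides b. Since b = h, lcm(lcm(m, d), u) divides h.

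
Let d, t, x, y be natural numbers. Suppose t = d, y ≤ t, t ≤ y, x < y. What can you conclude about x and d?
x < d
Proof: Since y ≤ t and t ≤ y, y = t. t = d, so y = d. x < y, so x < d.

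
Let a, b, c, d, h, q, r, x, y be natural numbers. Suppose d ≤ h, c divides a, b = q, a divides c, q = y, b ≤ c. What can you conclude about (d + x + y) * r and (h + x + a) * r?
(d + x + y) * r ≤ (h + x + a) * r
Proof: From d ≤ h, d + x ≤ h + x. c divides a and a divides c, so c = a. Since b = q and q = y, b = y. b ≤ c, so y ≤ c. Since c = a, y ≤ a. d + x ≤ h + x, so d + x + y ≤ h + x + a. By multiplying by a non-negative, (d + x + y) * r ≤ (h + x + a) * r.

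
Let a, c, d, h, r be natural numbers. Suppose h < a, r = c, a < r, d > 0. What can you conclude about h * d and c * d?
h * d < c * d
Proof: r = c and a < r, thus a < c. h < a, so h < c. Since d > 0, by multiplying by a positive, h * d < c * d.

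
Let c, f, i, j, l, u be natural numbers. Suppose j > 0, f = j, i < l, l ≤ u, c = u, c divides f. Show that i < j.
i < l and l ≤ u, so i < u. c = u and c divides f, thus u divides f. Since f = j, u divides j. Since j > 0, u ≤ j. i < u, so i < j.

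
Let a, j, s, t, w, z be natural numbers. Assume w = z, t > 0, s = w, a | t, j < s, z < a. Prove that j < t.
s = w and w = z, thus s = z. From j < s, j < z. Since z < a, j < a. a | t and t > 0, therefore a ≤ t. Since j < a, j < t.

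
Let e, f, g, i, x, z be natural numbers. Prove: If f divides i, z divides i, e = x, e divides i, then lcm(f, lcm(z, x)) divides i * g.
e = x and e divides i, thus x divides i. Since z divides i, lcm(z, x) divides i. Since f divides i, lcm(f, lcm(z, x)) divides i. Then lcm(f, lcm(z, x)) divides i * g.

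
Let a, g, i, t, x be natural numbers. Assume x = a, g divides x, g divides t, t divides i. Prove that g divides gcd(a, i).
x = a and g divides x, therefore g divides a. g divides t and t divides i, therefore g divides i. Since g divides a, g divides gcd(a, i).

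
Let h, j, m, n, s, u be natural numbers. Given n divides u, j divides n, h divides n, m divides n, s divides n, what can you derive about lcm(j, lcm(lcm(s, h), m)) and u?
lcm(j, lcm(lcm(s, h), m)) divides u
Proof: From s divides n and h divides n, lcm(s, h) divides n. Since m divides n, lcm(lcm(s, h), m) divides n. Since j divides n, lcm(j, lcm(lcm(s, h), m)) divides n. From n divides u, lcm(j, lcm(lcm(s, h), m)) divides u.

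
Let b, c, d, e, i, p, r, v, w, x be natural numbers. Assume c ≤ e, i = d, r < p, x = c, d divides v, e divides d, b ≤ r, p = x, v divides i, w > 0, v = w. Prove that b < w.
From p = x and x = c, p = c. b ≤ r and r < p, therefore b < p. From p = c, b < c. c ≤ e, so b < e. Since i = d and v divides i, v divides d. Since d divides v, d = v. v = w, so d = w. e divides d, so e divides w. Since w > 0, e ≤ w. b < e, so b < w.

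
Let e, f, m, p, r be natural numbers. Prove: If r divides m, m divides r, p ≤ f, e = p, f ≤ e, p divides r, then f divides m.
r divides m and m divides r, hence r = m. Since e = p and f ≤ e, f ≤ p. Since p ≤ f, p = f. From p divides r, f divides r. From r = m, f divides m.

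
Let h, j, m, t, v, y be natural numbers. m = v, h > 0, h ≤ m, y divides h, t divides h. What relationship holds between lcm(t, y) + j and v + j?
lcm(t, y) + j ≤ v + j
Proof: t divides h and y divides h, thus lcm(t, y) divides h. h > 0, so lcm(t, y) ≤ h. Since m = v and h ≤ m, h ≤ v. Since lcm(t, y) ≤ h, lcm(t, y) ≤ v. Then lcm(t, y) + j ≤ v + j.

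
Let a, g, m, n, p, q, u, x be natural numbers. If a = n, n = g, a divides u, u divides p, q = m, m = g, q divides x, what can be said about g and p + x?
g divides p + x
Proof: a = n and n = g, hence a = g. Since a divides u, g divides u. u divides p, so g divides p. Since q = m and m = g, q = g. q divides x, so g divides x. Since g divides p, g divides p + x.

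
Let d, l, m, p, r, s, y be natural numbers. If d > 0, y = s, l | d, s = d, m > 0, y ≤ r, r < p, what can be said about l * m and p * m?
l * m < p * m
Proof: l | d and d > 0, hence l ≤ d. y = s and s = d, thus y = d. y ≤ r, so d ≤ r. r < p, so d < p. Since l ≤ d, l < p. m > 0, so l * m < p * m.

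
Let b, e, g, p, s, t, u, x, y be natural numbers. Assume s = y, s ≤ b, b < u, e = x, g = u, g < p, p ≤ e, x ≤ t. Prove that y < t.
g < p and p ≤ e, thus g < e. From g = u, u < e. Since e = x, u < x. b < u, so b < x. Since s ≤ b, s < x. s = y, so y < x. x ≤ t, so y < t.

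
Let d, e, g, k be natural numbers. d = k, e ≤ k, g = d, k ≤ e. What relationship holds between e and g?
e = g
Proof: Since g = d and d = k, g = k. k ≤ e and e ≤ k, so k = e. From g = k, g = e. Then e = g.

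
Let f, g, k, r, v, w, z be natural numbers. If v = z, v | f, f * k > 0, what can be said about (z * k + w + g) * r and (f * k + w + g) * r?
(z * k + w + g) * r ≤ (f * k + w + g) * r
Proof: v = z and v | f, thus z | f. Then z * k | f * k. Since f * k > 0, z * k ≤ f * k. Then z * k + w ≤ f * k + w. Then z * k + w + g ≤ f * k + w + g. Then (z * k + w + g) * r ≤ (f * k + w + g) * r.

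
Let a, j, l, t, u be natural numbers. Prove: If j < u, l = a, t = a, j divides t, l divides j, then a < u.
Because t = a and j divides t, j divides a. l = a and l divides j, so a divides j. Since j divides a, j = a. Since j < u, a < u.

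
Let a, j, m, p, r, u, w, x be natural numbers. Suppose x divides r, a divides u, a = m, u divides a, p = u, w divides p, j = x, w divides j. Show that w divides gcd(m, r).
u divides a and a divides u, therefore u = a. Since p = u, p = a. Since a = m, p = m. Because w divides p, w divides m. j = x and w divides j, therefore w divides x. x divides r, so w divides r. w divides m, so w divides gcd(m, r).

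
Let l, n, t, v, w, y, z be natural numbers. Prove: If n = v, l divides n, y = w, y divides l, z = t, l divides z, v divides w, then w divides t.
n = v and l divides n, so l divides v. Since v divides w, l divides w. From y = w and y divides l, w divides l. l divides w, so l = w. z = t and l divides z, hence l divides t. Since l = w, w divides t.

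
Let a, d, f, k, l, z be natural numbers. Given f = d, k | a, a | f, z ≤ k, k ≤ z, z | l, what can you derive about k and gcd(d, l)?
k | gcd(d, l)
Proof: k | a and a | f, hence k | f. f = d, so k | d. Since z ≤ k and k ≤ z, z = k. Because z | l, k | l. Since k | d, k | gcd(d, l).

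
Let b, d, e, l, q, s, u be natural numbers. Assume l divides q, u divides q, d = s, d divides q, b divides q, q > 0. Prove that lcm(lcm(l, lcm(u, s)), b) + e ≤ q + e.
d = s and d divides q, thus s divides q. From u divides q, lcm(u, s) divides q. Because l divides q, lcm(l, lcm(u, s)) divides q. From b divides q, lcm(lcm(l, lcm(u, s)), b) divides q. From q > 0, lcm(lcm(l, lcm(u, s)), b) ≤ q. Then lcm(lcm(l, lcm(u, s)), b) + e ≤ q + e.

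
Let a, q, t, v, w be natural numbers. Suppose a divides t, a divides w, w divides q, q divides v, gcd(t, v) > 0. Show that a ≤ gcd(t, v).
w divides q and q divides v, hence w divides v. a divides w, so a divides v. a divides t, so a divides gcd(t, v). Since gcd(t, v) > 0, a ≤ gcd(t, v).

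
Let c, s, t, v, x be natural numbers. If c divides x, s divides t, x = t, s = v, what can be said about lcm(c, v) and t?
lcm(c, v) divides t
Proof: x = t and c divides x, therefore c divides t. s = v and s divides t, hence v divides t. c divides t, so lcm(c, v) divides t.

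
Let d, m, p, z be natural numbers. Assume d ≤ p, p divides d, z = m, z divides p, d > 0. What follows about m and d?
m ≤ d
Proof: Because p divides d and d > 0, p ≤ d. Since d ≤ p, p = d. z = m and z divides p, hence m divides p. Since p = d, m divides d. d > 0, so m ≤ d.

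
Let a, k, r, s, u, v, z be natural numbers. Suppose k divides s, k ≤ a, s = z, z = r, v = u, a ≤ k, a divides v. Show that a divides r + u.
Since s = z and z = r, s = r. From k ≤ a and a ≤ k, k = a. k divides s, so a divides s. Since s = r, a divides r. v = u and a divides v, so a divides u. a divides r, so a divides r + u.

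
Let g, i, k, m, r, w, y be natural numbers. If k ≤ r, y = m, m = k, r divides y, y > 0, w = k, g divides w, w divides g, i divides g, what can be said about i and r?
i divides r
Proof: y = m and m = k, thus y = k. r divides y and y > 0, hence r ≤ y. Since y = k, r ≤ k. Since k ≤ r, k = r. g divides w and w divides g, hence g = w. From i divides g, i divides w. Since w = k, i divides k. Since k = r, i divides r.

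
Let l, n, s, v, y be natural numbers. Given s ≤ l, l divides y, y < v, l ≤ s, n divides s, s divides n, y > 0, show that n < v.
s divides n and n divides s, thus s = n. Because l ≤ s and s ≤ l, l = s. l divides y, so s divides y. Because y > 0, s ≤ y. y < v, so s < v. s = n, so n < v.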